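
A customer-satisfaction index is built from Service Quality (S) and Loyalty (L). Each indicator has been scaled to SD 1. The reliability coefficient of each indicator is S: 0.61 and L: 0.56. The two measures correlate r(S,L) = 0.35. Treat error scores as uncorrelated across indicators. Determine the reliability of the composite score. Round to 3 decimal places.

Var(S+L) = 2 + 2·[0.35] = 2 + 0.7 = 2.7.
Because errors are independent across components, Cov(Tᵢ,Tⱼ) = Cov(Xᵢ,Xⱼ); the off-diagonal part of the true-score variance is the same as above.
True-score variance = [0.61 + 0.56] + 0.7 = 1.17 + 0.7 = 1.87.
Reliability = 1.87 / 2.7 = 0.693.

0.693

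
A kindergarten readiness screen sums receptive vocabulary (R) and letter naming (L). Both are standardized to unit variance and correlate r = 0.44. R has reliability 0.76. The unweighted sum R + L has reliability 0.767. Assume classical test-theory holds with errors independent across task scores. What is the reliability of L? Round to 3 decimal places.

Var(R+L) = 2 + 2·0.44 = 2.880.
True-score variance = ρ_R + ρ_L + 2·0.44, so 0.767 = (0.76 + ρ_L + 0.88) / 2.880.
ρ_L = 0.767·2.880 − 0.76 − 0.88 = 0.569.

0.569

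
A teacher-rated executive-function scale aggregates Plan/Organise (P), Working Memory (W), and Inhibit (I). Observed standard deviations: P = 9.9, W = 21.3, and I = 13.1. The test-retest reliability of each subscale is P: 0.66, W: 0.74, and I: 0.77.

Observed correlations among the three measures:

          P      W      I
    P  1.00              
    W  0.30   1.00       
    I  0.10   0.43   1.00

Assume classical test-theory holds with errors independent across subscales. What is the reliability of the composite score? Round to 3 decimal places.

0.829

Var(P+W+I) = 9.9² + 21.3² + 13.1² + 2·[9.9·21.3·0.30 + 9.9·13.1·0.10 + 21.3·13.1·0.43] = 723.31 + 392.426 = 1115.74.
Under uncorrelated errors the observed covariances equal the true-score covariances, so only the own-variance terms attenuate.
True-score variance = [9.9²·0.66 + 21.3²·0.74 + 13.1²·0.77] + 392.426 = 532.557 + 392.426 = 924.983.
Reliability = 924.983 / 1115.74 = 0.829.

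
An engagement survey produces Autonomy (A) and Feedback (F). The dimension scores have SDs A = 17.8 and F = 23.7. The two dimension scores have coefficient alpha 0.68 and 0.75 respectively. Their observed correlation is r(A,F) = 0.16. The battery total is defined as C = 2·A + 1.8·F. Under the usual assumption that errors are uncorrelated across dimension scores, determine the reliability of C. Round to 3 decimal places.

0.759

Var(C) = 2²·17.8² + 1.8²·23.7² + 2·[3.6·17.8·23.7·0.16] = 3087.24 + 485.983 = 3573.22.
Because errors are independent across components, Cov(Tᵢ,Tⱼ) = Cov(Xᵢ,Xⱼ); the off-diagonal part of the true-score variance is the same as above.
True-score variance = [2²·17.8²·0.68 + 1.8²·23.7²·0.75] + 485.983 = 2226.71 + 485.983 = 2712.69.
Reliability = 2712.69 / 3573.22 = 0.759.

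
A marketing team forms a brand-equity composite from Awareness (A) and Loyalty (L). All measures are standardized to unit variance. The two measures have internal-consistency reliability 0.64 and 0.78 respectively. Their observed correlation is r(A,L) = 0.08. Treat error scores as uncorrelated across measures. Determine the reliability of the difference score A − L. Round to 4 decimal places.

Var(A−L) = 1 + 1 − 2·0.08 = 2 − 0.16 = 1.84.
With uncorrelated errors the cross-covariances are all true-score covariance, so they carry over unchanged; only the diagonal terms shrink to ρᵢσᵢ².
True-score variance = [0.64 + 0.78] − 0.16 = 1.42 − 0.16 = 1.26.
Reliability = 1.26 / 1.84 = 0.6848.

0.6848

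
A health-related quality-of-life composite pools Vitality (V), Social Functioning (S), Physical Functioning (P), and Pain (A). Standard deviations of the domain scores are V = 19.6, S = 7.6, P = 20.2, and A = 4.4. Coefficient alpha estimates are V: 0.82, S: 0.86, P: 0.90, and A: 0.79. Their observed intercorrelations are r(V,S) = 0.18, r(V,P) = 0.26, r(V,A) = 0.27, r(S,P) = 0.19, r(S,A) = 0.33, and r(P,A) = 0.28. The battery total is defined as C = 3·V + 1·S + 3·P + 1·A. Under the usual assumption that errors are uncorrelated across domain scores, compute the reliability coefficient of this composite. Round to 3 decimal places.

Var(C) = 3²·19.6² + 7.6² + 3²·20.2² + 4.4² + 2·[3·19.6·7.6·0.18 + 9·19.6·20.2·0.26 + 3·19.6·4.4·0.27 + 3·7.6·20.2·0.19 + 7.6·4.4·0.33 + 3·20.2·4.4·0.28] = 7206.92 + 2499.89 = 9706.81.
Under uncorrelated errors the observed covariances equal the true-score covariances, so only the own-variance terms attenuate.
True-score variance = [3²·19.6²·0.82 + 7.6²·0.86 + 3²·20.2²·0.90 + 4.4²·0.79] + 2499.89 = 6205.19 + 2499.89 = 8705.09.
Reliability = 8705.09 / 9706.81 = 0.897.

0.897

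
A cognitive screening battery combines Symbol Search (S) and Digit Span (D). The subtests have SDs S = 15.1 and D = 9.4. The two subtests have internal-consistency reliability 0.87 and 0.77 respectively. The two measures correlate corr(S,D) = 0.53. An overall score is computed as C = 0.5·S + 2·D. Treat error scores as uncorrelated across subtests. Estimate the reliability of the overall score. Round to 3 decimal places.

Var(C) = 0.5²·15.1² + 2²·9.4² + 2·[15.1·9.4·0.53] = 410.443 + 150.456 = 560.899.
With uncorrelated errors the cross-covariances are all true-score covariance, so they carry over unchanged; only the diagonal terms shrink to ρᵢσᵢ².
True-score variance = [0.5²·15.1²·0.87 + 2²·9.4²·0.77] + 150.456 = 321.741 + 150.456 = 472.197.
Reliability = 472.197 / 560.899 = 0.842.

0.842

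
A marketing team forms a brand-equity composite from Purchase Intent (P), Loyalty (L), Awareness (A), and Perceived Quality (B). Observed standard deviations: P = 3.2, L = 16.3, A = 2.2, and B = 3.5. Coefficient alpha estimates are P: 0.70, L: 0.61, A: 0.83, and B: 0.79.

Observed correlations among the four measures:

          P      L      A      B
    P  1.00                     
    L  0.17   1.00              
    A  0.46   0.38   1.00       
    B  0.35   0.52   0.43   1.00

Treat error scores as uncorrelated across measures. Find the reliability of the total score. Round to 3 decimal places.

0.737

Var(P+L+A+B) = 3.2² + 16.3² + 2.2² + 3.5² + 2·[3.2·16.3·0.17 + 3.2·2.2·0.46 + 3.2·3.5·0.35 + 16.3·2.2·0.38 + 16.3·3.5·0.52 + 2.2·3.5·0.43] = 293.02 + 125.259 = 418.279.
Under uncorrelated errors the observed covariances equal the true-score covariances, so only the own-variance terms attenuate.
True-score variance = [3.2²·0.70 + 16.3²·0.61 + 2.2²·0.83 + 3.5²·0.79] + 125.259 = 182.934 + 125.259 = 308.192.
Reliability = 308.192 / 418.279 = 0.737.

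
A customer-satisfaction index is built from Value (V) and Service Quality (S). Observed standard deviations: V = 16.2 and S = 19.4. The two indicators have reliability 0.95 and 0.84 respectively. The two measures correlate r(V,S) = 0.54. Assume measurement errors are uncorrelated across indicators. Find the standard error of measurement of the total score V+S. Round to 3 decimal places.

Var(total) = 638.8 + 339.422 = 978.222.
True-score variance = 565.46 + 339.422 = 904.883, so reliability = 0.9250.
Error variance = 978.222 − 904.883 = 73.3396; SEM = √73.3396 = 8.564.

8.564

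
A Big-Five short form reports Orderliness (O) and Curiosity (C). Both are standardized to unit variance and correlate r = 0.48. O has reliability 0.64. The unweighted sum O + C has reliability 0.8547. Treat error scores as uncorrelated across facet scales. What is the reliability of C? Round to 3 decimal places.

Var(O+C) = 2 + 2·0.48 = 2.960.
True-score variance = ρ_O + ρ_C + 2·0.48, so 0.8547 = (0.64 + ρ_C + 0.96) / 2.960.
ρ_C = 0.8547·2.960 − 0.64 − 0.96 = 0.930.

0.930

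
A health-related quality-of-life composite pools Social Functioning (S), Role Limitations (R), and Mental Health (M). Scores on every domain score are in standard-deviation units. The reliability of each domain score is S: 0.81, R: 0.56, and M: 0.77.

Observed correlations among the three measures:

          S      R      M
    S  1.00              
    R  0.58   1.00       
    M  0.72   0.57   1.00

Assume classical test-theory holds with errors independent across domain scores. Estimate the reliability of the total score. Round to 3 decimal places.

Var(S+R+M) = 3 + 2·[0.58 + 0.72 + 0.57] = 3 + 3.74 = 6.74.
Under uncorrelated errors the observed covariances equal the true-score covariances, so only the own-variance terms attenuate.
True-score variance = [0.81 + 0.56 + 0.77] + 3.74 = 2.14 + 3.74 = 5.88.
Reliability = 5.88 / 6.74 = 0.872.

0.872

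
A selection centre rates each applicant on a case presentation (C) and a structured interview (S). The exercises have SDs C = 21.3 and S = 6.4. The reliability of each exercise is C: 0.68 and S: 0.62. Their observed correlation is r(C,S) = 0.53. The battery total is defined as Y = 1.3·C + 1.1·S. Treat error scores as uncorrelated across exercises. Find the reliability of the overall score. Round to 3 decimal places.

0.742

Var(Y) = 1.3²·21.3² + 1.1²·6.4² + 2·[1.43·21.3·6.4·0.53] = 816.298 + 206.634 = 1022.93.
Because errors are independent across components, Cov(Tᵢ,Tⱼ) = Cov(Xᵢ,Xⱼ); the off-diagonal part of the true-score variance is the same as above.
True-score variance = [1.3²·21.3²·0.68 + 1.1²·6.4²·0.62] + 206.634 = 552.109 + 206.634 = 758.743.
Reliability = 758.743 / 1022.93 = 0.742.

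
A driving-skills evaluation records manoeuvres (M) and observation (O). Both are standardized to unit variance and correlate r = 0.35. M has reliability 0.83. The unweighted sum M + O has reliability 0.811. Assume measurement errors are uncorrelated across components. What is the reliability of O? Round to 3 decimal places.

Var(M+O) = 2 + 2·0.35 = 2.700.
True-score variance = ρ_M + ρ_O + 2·0.35, so 0.811 = (0.83 + ρ_O + 0.70) / 2.700.
ρ_O = 0.811·2.700 − 0.83 − 0.70 = 0.660.

0.660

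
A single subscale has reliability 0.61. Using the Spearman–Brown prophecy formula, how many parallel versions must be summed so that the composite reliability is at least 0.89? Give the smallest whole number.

k ≥ ρ*(1−ρ₁)/(ρ₁(1−ρ*)) = 0.89·0.39 / (0.61·0.11) = 5.173.
Smallest integer k = 6.

6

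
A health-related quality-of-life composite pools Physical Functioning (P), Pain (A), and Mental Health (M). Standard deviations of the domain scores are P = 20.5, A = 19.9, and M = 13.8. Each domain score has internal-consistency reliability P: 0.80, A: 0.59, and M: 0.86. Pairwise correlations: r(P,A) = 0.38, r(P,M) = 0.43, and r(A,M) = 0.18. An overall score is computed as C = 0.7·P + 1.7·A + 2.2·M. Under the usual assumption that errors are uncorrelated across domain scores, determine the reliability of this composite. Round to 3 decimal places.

Var(C) = 0.7²·20.5² + 1.7²·19.9² + 2.2²·13.8² + 2·[1.19·20.5·19.9·0.38 + 1.54·20.5·13.8·0.43 + 3.74·19.9·13.8·0.18] = 2272.12 + 1113.37 = 3385.49.
With uncorrelated errors the cross-covariances are all true-score covariance, so they carry over unchanged; only the diagonal terms shrink to ρᵢσᵢ².
True-score variance = [0.7²·20.5²·0.80 + 1.7²·19.9²·0.59 + 2.2²·13.8²·0.86] + 1113.37 = 1632.66 + 1113.37 = 2746.03.
Reliability = 2746.03 / 3385.49 = 0.811.

0.811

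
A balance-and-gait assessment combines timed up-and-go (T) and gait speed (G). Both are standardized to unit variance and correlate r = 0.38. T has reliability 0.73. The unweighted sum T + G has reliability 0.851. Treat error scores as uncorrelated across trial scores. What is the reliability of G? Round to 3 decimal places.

Var(T+G) = 2 + 2·0.38 = 2.760.
True-score variance = ρ_T + ρ_G + 2·0.38, so 0.851 = (0.73 + ρ_G + 0.76) / 2.760.
ρ_G = 0.851·2.760 − 0.73 − 0.76 = 0.859.

0.859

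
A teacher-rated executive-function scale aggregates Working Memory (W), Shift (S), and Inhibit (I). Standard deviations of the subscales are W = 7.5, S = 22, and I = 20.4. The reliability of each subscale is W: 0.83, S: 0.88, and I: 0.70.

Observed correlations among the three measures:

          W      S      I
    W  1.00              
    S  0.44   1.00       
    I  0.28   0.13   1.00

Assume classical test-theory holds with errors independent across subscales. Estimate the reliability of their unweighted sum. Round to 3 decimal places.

Var(W+S+I) = 7.5² + 22² + 20.4² + 2·[7.5·22·0.44 + 7.5·20.4·0.28 + 22·20.4·0.13] = 956.41 + 347.568 = 1303.98.
With uncorrelated errors the cross-covariances are all true-score covariance, so they carry over unchanged; only the diagonal terms shrink to ρᵢσᵢ².
True-score variance = [7.5²·0.83 + 22²·0.88 + 20.4²·0.70] + 347.568 = 763.919 + 347.568 = 1111.49.
Reliability = 1111.49 / 1303.98 = 0.852.

0.852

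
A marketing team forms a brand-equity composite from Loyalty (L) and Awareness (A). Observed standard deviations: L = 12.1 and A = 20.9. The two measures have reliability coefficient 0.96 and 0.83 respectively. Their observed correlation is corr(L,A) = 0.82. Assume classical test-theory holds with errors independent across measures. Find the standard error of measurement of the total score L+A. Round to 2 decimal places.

8.95

Var(total) = 583.22 + 414.74 = 997.96.
True-score variance = 503.106 + 414.74 = 917.845, so reliability = 0.9197.
Error variance = 997.96 − 917.845 = 80.1141; SEM = √80.1141 = 8.95.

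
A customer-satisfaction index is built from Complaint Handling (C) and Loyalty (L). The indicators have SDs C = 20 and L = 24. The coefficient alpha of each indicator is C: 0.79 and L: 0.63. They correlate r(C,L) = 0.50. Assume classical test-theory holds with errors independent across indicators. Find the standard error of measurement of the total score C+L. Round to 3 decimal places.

Var(total) = 976 + 480 = 1456.
True-score variance = 678.88 + 480 = 1158.88, so reliability = 0.7959.
Error variance = 1456 − 1158.88 = 297.12; SEM = √297.12 = 17.237.

17.237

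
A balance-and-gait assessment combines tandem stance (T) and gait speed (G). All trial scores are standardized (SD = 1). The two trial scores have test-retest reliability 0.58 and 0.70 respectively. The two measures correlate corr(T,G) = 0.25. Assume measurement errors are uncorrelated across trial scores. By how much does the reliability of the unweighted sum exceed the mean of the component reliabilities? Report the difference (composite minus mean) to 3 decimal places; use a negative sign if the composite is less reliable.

0.072

Var(sum) = 2 + 0.5 = 2.5; true-score variance = 1.28 + 0.5 = 1.78; composite reliability = 0.7120.
Mean component reliability = 0.6400.
Difference = 0.7120 − 0.6400 = 0.072.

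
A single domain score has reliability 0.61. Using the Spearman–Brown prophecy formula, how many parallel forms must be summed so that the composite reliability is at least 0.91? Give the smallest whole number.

k ≥ ρ*(1−ρ₁)/(ρ₁(1−ρ*)) = 0.91·0.39 / (0.61·0.09) = 6.464.
Smallest integer k = 7.

7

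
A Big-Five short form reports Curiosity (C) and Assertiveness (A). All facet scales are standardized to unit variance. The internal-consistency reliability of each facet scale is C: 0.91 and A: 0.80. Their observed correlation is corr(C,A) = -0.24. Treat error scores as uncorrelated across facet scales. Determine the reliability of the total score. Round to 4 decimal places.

0.8092

Var(C+A) = 2 + 2·[(-0.24)] = 2 − 0.48 = 1.52.
Under uncorrelated errors the observed covariances equal the true-score covariances, so only the own-variance terms attenuate.
True-score variance = [0.91 + 0.80] − 0.48 = 1.71 − 0.48 = 1.23.
Reliability = 1.23 / 1.52 = 0.8092.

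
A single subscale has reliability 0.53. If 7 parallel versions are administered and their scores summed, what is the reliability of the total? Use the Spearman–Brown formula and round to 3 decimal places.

0.888

ρ_k = kρ / (1 + (k−1)ρ) = 7·0.53 / (1 + 6·0.53) = 3.710 / 4.180 = 0.888.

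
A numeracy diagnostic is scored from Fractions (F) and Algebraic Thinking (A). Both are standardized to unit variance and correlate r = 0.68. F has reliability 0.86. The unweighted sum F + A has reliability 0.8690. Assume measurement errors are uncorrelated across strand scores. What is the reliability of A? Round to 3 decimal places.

0.700

Var(F+A) = 2 + 2·0.68 = 3.360.
True-score variance = ρ_F + ρ_A + 2·0.68, so 0.8690 = (0.86 + ρ_A + 1.36) / 3.360.
ρ_A = 0.8690·3.360 − 0.86 − 1.36 = 0.700.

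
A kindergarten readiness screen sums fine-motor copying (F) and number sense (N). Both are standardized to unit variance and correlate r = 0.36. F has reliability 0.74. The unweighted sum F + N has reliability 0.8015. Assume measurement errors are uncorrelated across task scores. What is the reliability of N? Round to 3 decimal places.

Var(F+N) = 2 + 2·0.36 = 2.720.
True-score variance = ρ_F + ρ_N + 2·0.36, so 0.8015 = (0.74 + ρ_N + 0.72) / 2.720.
ρ_N = 0.8015·2.720 − 0.74 − 0.72 = 0.720.

0.720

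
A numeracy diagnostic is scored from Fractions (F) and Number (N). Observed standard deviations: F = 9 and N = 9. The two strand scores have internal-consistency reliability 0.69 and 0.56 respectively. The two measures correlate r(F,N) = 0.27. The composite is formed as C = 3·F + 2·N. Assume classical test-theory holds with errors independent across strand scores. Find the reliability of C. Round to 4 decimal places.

0.7198

Var(C) = 3²·9² + 2²·9² + 2·[6·9·9·0.27] = 1053 + 262.44 = 1315.44.
Because errors are independent across components, Cov(Tᵢ,Tⱼ) = Cov(Xᵢ,Xⱼ); the off-diagonal part of the true-score variance is the same as above.
True-score variance = [3²·9²·0.69 + 2²·9²·0.56] + 262.44 = 684.45 + 262.44 = 946.89.
Reliability = 946.89 / 1315.44 = 0.7198.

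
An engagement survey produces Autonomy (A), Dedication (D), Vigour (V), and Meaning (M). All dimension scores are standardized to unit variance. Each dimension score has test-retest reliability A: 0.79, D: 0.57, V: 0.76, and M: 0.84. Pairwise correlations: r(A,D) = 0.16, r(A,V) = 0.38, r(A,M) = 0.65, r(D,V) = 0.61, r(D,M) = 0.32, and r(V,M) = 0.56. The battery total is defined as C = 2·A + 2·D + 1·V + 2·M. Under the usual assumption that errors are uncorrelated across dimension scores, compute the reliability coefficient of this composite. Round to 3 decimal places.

0.878

Var(C) = 2² + 2² + 1 + 2² + 2·[4·0.16 + 2·0.38 + 4·0.65 + 2·0.61 + 4·0.32 + 2·0.56] = 13 + 15.24 = 28.24.
Under uncorrelated errors the observed covariances equal the true-score covariances, so only the own-variance terms attenuate.
True-score variance = [2²·0.79 + 2²·0.57 + 0.76 + 2²·0.84] + 15.24 = 9.56 + 15.24 = 24.8.
Reliability = 24.8 / 28.24 = 0.878.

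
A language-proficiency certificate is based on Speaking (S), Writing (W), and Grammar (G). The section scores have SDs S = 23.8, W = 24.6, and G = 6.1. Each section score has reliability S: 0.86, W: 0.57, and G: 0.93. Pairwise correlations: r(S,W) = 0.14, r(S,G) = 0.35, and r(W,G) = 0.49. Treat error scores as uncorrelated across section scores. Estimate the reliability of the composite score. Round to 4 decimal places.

Var(S+W+G) = 23.8² + 24.6² + 6.1² + 2·[23.8·24.6·0.14 + 23.8·6.1·0.35 + 24.6·6.1·0.49] = 1208.81 + 412.619 = 1621.43.
Because errors are independent across components, Cov(Tᵢ,Tⱼ) = Cov(Xᵢ,Xⱼ); the off-diagonal part of the true-score variance is the same as above.
True-score variance = [23.8²·0.86 + 24.6²·0.57 + 6.1²·0.93] + 412.619 = 866.685 + 412.619 = 1279.3.
Reliability = 1279.3 / 1621.43 = 0.7890.

0.7890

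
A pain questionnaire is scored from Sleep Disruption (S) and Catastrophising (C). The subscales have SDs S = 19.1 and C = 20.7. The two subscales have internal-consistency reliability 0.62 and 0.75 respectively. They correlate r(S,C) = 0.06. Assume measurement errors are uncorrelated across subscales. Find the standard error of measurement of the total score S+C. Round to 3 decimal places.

15.676

Var(total) = 793.3 + 47.4444 = 840.744.
True-score variance = 547.55 + 47.4444 = 594.994, so reliability = 0.7077.
Error variance = 840.744 − 594.994 = 245.75; SEM = √245.75 = 15.676.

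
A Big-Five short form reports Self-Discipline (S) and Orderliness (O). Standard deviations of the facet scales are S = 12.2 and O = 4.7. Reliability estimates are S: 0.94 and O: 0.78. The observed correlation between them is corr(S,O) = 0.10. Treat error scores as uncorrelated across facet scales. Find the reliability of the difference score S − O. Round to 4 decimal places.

Var(S−O) = 12.2² + 4.7² − 2·12.2·4.7·0.10 = 170.93 − 11.468 = 159.462.
Because errors are independent across components, Cov(Tᵢ,Tⱼ) = Cov(Xᵢ,Xⱼ); the off-diagonal part of the true-score variance is the same as above.
True-score variance = [12.2²·0.94 + 4.7²·0.78] − 11.468 = 157.14 − 11.468 = 145.672.
Reliability = 145.672 / 159.462 = 0.9135.

0.9135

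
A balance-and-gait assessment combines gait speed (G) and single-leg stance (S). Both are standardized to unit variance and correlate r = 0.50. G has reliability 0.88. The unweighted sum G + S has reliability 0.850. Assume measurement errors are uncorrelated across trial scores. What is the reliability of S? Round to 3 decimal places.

Var(G+S) = 2 + 2·0.50 = 3.000.
True-score variance = ρ_G + ρ_S + 2·0.50, so 0.850 = (0.88 + ρ_S + 1.00) / 3.000.
ρ_S = 0.850·3.000 − 0.88 − 1.00 = 0.670.

0.670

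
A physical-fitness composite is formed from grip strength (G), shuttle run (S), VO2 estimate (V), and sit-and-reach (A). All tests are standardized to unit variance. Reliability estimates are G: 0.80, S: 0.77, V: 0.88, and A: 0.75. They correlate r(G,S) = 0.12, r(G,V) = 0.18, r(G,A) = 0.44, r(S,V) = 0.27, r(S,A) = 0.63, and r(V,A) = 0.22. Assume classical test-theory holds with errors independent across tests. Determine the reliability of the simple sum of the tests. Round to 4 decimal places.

0.8964

Var(G+S+V+A) = 4 + 2·[0.12 + 0.18 + 0.44 + 0.27 + 0.63 + 0.22] = 4 + 3.72 = 7.72.
Because errors are independent across components, Cov(Tᵢ,Tⱼ) = Cov(Xᵢ,Xⱼ); the off-diagonal part of the true-score variance is the same as above.
True-score variance = [0.80 + 0.77 + 0.88 + 0.75] + 3.72 = 3.2 + 3.72 = 6.92.
Reliability = 6.92 / 7.72 = 0.8964.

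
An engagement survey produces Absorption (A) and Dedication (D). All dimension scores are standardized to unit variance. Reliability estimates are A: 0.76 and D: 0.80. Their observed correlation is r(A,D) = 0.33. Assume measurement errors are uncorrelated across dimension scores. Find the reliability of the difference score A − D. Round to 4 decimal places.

Var(A−D) = 1 + 1 − 2·0.33 = 2 − 0.66 = 1.34.
Under uncorrelated errors the observed covariances equal the true-score covariances, so only the own-variance terms attenuate.
True-score variance = [0.76 + 0.80] − 0.66 = 1.56 − 0.66 = 0.9.
Reliability = 0.9 / 1.34 = 0.6716.

0.6716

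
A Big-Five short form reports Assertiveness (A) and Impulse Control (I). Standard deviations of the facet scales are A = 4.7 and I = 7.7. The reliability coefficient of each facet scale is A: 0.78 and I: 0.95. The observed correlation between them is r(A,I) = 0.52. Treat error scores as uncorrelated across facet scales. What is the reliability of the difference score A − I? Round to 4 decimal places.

Var(A−I) = 4.7² + 7.7² − 2·4.7·7.7·0.52 = 81.38 − 37.6376 = 43.7424.
Under uncorrelated errors the observed covariances equal the true-score covariances, so only the own-variance terms attenuate.
True-score variance = [4.7²·0.78 + 7.7²·0.95] − 37.6376 = 73.5557 − 37.6376 = 35.9181.
Reliability = 35.9181 / 43.7424 = 0.8211.

0.8211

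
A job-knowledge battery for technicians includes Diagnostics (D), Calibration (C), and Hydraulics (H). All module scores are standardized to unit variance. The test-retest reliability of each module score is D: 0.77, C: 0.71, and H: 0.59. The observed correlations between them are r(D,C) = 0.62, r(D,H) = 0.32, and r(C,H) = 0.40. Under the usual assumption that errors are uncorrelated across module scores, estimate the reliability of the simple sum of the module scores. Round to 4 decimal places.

0.8363

Var(D+C+H) = 3 + 2·[0.62 + 0.32 + 0.40] = 3 + 2.68 = 5.68.
Because errors are independent across components, Cov(Tᵢ,Tⱼ) = Cov(Xᵢ,Xⱼ); the off-diagonal part of the true-score variance is the same as above.
True-score variance = [0.77 + 0.71 + 0.59] + 2.68 = 2.07 + 2.68 = 4.75.
Reliability = 4.75 / 5.68 = 0.8363.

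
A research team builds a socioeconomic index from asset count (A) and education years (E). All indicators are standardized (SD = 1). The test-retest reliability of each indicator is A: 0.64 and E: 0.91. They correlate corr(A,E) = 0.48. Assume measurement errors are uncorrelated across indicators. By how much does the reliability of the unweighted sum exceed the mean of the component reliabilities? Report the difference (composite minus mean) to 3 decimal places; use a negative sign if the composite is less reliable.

0.073

Var(sum) = 2 + 0.96 = 2.96; true-score variance = 1.55 + 0.96 = 2.51; composite reliability = 0.8480.
Mean component reliability = 0.7750.
Difference = 0.8480 − 0.7750 = 0.073.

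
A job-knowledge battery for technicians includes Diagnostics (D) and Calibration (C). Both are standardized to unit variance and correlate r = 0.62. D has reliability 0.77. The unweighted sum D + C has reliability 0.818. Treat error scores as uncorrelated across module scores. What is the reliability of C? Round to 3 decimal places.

Var(D+C) = 2 + 2·0.62 = 3.240.
True-score variance = ρ_D + ρ_C + 2·0.62, so 0.818 = (0.77 + ρ_C + 1.24) / 3.240.
ρ_C = 0.818·3.240 − 0.77 − 1.24 = 0.640.

0.640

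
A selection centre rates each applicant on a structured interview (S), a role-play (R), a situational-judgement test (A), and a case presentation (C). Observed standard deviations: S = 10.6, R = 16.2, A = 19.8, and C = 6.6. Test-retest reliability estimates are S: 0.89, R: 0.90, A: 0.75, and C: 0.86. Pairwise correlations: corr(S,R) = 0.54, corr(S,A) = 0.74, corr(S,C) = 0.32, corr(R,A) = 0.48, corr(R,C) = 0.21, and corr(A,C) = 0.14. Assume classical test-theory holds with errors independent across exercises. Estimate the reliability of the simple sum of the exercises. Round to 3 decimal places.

Var(S+R+A+C) = 10.6² + 16.2² + 19.8² + 6.6² + 2·[10.6·16.2·0.54 + 10.6·19.8·0.74 + 10.6·6.6·0.32 + 16.2·19.8·0.48 + 16.2·6.6·0.21 + 19.8·6.6·0.14] = 810.4 + 930.281 = 1740.68.
With uncorrelated errors the cross-covariances are all true-score covariance, so they carry over unchanged; only the diagonal terms shrink to ρᵢσᵢ².
True-score variance = [10.6²·0.89 + 16.2²·0.90 + 19.8²·0.75 + 6.6²·0.86] + 930.281 = 667.688 + 930.281 = 1597.97.
Reliability = 1597.97 / 1740.68 = 0.918.

0.918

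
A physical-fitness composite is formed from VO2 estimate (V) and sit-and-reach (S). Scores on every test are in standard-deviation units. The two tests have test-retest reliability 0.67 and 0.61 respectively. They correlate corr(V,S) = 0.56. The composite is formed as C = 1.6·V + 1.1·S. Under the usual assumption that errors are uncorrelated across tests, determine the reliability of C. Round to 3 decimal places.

Var(C) = 1.6² + 1.1² + 2·[1.76·0.56] = 3.77 + 1.9712 = 5.7412.
Because errors are independent across components, Cov(Tᵢ,Tⱼ) = Cov(Xᵢ,Xⱼ); the off-diagonal part of the true-score variance is the same as above.
True-score variance = [1.6²·0.67 + 1.1²·0.61] + 1.9712 = 2.4533 + 1.9712 = 4.4245.
Reliability = 4.4245 / 5.7412 = 0.771.

0.771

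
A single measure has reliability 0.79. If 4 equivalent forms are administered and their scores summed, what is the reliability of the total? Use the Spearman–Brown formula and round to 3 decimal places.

ρ_k = kρ / (1 + (k−1)ρ) = 4·0.79 / (1 + 3·0.79) = 3.160 / 3.370 = 0.938.

0.938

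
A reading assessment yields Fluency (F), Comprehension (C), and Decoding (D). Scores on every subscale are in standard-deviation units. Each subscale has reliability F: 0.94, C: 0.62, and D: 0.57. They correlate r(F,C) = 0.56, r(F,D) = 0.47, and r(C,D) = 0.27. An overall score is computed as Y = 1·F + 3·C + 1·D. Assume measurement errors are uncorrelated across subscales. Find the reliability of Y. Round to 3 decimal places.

0.769

Var(Y) = 1 + 3² + 1 + 2·[3·0.56 + 0.47 + 3·0.27] = 11 + 5.92 = 16.92.
Because errors are independent across components, Cov(Tᵢ,Tⱼ) = Cov(Xᵢ,Xⱼ); the off-diagonal part of the true-score variance is the same as above.
True-score variance = [0.94 + 3²·0.62 + 0.57] + 5.92 = 7.09 + 5.92 = 13.01.
Reliability = 13.01 / 16.92 = 0.769.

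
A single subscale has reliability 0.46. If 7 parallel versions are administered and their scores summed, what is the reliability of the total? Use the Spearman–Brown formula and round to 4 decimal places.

ρ_k = kρ / (1 + (k−1)ρ) = 7·0.46 / (1 + 6·0.46) = 3.220 / 3.760 = 0.8564.

0.8564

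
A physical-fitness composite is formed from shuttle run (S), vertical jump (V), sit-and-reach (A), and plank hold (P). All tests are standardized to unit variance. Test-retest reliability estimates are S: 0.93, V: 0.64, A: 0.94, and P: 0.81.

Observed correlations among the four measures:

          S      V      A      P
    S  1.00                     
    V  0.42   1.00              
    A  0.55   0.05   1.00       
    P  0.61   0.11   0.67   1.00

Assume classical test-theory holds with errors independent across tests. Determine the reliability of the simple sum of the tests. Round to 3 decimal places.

Var(S+V+A+P) = 4 + 2·[0.42 + 0.55 + 0.61 + 0.05 + 0.11 + 0.67] = 4 + 4.82 = 8.82.
Because errors are independent across components, Cov(Tᵢ,Tⱼ) = Cov(Xᵢ,Xⱼ); the off-diagonal part of the true-score variance is the same as above.
True-score variance = [0.93 + 0.64 + 0.94 + 0.81] + 4.82 = 3.32 + 4.82 = 8.14.
Reliability = 8.14 / 8.82 = 0.923.

0.923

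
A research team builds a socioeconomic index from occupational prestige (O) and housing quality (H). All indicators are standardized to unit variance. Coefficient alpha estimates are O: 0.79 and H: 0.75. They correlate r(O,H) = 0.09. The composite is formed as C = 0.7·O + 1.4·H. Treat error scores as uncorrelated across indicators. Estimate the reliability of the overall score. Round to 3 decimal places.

Var(C) = 0.7² + 1.4² + 2·[0.98·0.09] = 2.45 + 0.1764 = 2.6264.
With uncorrelated errors the cross-covariances are all true-score covariance, so they carry over unchanged; only the diagonal terms shrink to ρᵢσᵢ².
True-score variance = [0.7²·0.79 + 1.4²·0.75] + 0.1764 = 1.8571 + 0.1764 = 2.0335.
Reliability = 2.0335 / 2.6264 = 0.774.

0.774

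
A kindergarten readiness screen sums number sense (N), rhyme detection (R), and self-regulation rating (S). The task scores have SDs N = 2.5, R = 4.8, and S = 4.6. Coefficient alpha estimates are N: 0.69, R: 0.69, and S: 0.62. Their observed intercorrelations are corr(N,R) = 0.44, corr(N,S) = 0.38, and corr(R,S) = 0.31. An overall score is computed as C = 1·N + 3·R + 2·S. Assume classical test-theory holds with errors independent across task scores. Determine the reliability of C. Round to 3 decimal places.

0.771

Var(C) = 2.5² + 3²·4.8² + 2²·4.6² + 2·[3·2.5·4.8·0.44 + 2·2.5·4.6·0.38 + 6·4.8·4.6·0.31] = 298.25 + 131.298 = 429.548.
With uncorrelated errors the cross-covariances are all true-score covariance, so they carry over unchanged; only the diagonal terms shrink to ρᵢσᵢ².
True-score variance = [2.5²·0.69 + 3²·4.8²·0.69 + 2²·4.6²·0.62] + 131.298 = 199.868 + 131.298 = 331.165.
Reliability = 331.165 / 429.548 = 0.771.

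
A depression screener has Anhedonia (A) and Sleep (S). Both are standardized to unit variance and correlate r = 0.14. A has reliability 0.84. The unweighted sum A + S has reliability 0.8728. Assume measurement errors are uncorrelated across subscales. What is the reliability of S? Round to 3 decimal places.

Var(A+S) = 2 + 2·0.14 = 2.280.
True-score variance = ρ_A + ρ_S + 2·0.14, so 0.8728 = (0.84 + ρ_S + 0.28) / 2.280.
ρ_S = 0.8728·2.280 − 0.84 − 0.28 = 0.870.

0.870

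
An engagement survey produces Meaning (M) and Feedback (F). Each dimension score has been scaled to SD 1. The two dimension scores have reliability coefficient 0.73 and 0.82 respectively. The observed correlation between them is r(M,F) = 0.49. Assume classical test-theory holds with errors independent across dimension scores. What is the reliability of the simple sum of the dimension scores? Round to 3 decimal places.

0.849

Var(M+F) = 2 + 2·[0.49] = 2 + 0.98 = 2.98.
With uncorrelated errors the cross-covariances are all true-score covariance, so they carry over unchanged; only the diagonal terms shrink to ρᵢσᵢ².
True-score variance = [0.73 + 0.82] + 0.98 = 1.55 + 0.98 = 2.53.
Reliability = 2.53 / 2.98 = 0.849.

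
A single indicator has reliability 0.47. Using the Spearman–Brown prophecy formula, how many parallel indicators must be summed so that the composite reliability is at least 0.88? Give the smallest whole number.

k ≥ ρ*(1−ρ₁)/(ρ₁(1−ρ*)) = 0.88·0.53 / (0.47·0.12) = 8.270.
Smallest integer k = 9.

9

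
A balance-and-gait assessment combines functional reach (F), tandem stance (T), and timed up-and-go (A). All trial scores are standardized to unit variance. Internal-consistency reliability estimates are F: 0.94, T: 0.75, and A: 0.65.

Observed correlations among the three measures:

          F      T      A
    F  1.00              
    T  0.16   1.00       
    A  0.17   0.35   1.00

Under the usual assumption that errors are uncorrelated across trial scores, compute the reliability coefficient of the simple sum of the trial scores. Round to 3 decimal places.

0.849

Var(F+T+A) = 3 + 2·[0.16 + 0.17 + 0.35] = 3 + 1.36 = 4.36.
With uncorrelated errors the cross-covariances are all true-score covariance, so they carry over unchanged; only the diagonal terms shrink to ρᵢσᵢ².
True-score variance = [0.94 + 0.75 + 0.65] + 1.36 = 2.34 + 1.36 = 3.7.
Reliability = 3.7 / 4.36 = 0.849.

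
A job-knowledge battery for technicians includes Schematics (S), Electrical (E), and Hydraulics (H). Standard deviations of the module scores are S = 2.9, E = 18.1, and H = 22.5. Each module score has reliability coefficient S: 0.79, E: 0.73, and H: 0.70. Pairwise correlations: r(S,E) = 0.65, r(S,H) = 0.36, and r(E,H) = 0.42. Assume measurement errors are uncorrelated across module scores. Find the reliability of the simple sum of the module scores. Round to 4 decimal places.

Var(S+E+H) = 2.9² + 18.1² + 22.5² + 2·[2.9·18.1·0.65 + 2.9·22.5·0.36 + 18.1·22.5·0.42] = 842.27 + 457.307 = 1299.58.
Because errors are independent across components, Cov(Tᵢ,Tⱼ) = Cov(Xᵢ,Xⱼ); the off-diagonal part of the true-score variance is the same as above.
True-score variance = [2.9²·0.79 + 18.1²·0.73 + 22.5²·0.70] + 457.307 = 600.174 + 457.307 = 1057.48.
Reliability = 1057.48 / 1299.58 = 0.8137.

0.8137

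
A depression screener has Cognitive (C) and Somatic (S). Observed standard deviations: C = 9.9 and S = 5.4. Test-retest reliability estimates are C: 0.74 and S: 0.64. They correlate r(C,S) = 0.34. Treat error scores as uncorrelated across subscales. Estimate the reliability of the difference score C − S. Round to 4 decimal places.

0.6038

Var(C−S) = 9.9² + 5.4² − 2·9.9·5.4·0.34 = 127.17 − 36.3528 = 90.8172.
Under uncorrelated errors the observed covariances equal the true-score covariances, so only the own-variance terms attenuate.
True-score variance = [9.9²·0.74 + 5.4²·0.64] − 36.3528 = 91.1898 − 36.3528 = 54.837.
Reliability = 54.837 / 90.8172 = 0.6038.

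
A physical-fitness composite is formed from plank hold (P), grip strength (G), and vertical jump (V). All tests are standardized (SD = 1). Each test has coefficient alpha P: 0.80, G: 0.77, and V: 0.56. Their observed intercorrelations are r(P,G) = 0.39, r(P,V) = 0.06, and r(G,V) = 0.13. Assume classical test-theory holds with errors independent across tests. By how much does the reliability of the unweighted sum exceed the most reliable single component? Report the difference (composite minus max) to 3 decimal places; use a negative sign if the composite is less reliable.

Var(sum) = 3 + 1.16 = 4.16; true-score variance = 2.13 + 1.16 = 3.29; composite reliability = 0.7909.
Max component reliability = 0.8000.
Difference = 0.7909 − 0.8000 = -0.009.

-0.009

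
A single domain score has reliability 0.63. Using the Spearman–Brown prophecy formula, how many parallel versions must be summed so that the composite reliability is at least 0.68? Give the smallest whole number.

2

k ≥ ρ*(1−ρ₁)/(ρ₁(1−ρ*)) = 0.68·0.37 / (0.63·0.32) = 1.248.
Smallest integer k = 2.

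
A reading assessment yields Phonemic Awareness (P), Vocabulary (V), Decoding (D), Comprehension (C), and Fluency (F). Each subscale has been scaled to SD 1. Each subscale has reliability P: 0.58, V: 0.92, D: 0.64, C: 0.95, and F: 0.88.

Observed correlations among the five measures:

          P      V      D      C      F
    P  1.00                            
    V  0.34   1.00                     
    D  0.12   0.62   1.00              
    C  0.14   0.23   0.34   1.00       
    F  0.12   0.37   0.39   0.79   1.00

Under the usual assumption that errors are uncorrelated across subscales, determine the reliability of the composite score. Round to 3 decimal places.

Var(P+V+D+C+F) = 5 + 2·[0.34 + 0.12 + 0.14 + 0.12 + 0.62 + 0.23 + 0.37 + 0.34 + 0.39 + 0.79] = 5 + 6.92 = 11.92.
With uncorrelated errors the cross-covariances are all true-score covariance, so they carry over unchanged; only the diagonal terms shrink to ρᵢσᵢ².
True-score variance = [0.58 + 0.92 + 0.64 + 0.95 + 0.88] + 6.92 = 3.97 + 6.92 = 10.89.
Reliability = 10.89 / 11.92 = 0.914.

0.914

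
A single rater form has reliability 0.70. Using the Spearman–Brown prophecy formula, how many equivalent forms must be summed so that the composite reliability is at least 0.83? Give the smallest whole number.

3

k ≥ ρ*(1−ρ₁)/(ρ₁(1−ρ*)) = 0.83·0.30 / (0.70·0.17) = 2.092.
Smallest integer k = 3.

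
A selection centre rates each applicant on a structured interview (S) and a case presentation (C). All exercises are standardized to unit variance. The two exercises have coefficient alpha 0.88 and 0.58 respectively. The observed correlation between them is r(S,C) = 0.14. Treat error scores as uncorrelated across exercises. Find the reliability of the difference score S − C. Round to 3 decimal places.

0.686

Var(S−C) = 1 + 1 − 2·0.14 = 2 − 0.28 = 1.72.
Because errors are independent across components, Cov(Tᵢ,Tⱼ) = Cov(Xᵢ,Xⱼ); the off-diagonal part of the true-score variance is the same as above.
True-score variance = [0.88 + 0.58] − 0.28 = 1.46 − 0.28 = 1.18.
Reliability = 1.18 / 1.72 = 0.686.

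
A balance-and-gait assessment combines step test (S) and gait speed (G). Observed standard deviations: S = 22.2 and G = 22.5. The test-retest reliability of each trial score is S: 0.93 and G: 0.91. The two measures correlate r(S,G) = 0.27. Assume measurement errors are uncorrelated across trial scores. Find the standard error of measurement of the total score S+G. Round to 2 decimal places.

8.95

Var(total) = 999.09 + 269.73 = 1268.82.
True-score variance = 919.029 + 269.73 = 1188.76, so reliability = 0.9369.
Error variance = 1268.82 − 1188.76 = 80.0613; SEM = √80.0613 = 8.95.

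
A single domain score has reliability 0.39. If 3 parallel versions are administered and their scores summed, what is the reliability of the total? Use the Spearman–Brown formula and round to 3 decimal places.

ρ_k = kρ / (1 + (k−1)ρ) = 3·0.39 / (1 + 2·0.39) = 1.170 / 1.780 = 0.657.

0.657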